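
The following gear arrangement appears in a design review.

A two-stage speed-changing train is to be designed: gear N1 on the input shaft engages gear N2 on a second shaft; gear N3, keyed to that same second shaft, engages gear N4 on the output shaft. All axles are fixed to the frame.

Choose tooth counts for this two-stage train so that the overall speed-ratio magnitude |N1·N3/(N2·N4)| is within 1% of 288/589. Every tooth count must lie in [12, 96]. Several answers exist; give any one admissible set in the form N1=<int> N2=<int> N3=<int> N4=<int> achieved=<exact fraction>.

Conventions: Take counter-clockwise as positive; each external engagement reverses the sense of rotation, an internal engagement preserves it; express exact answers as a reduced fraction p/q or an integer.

N1=12 N2=19 N3=24 N4=31 achieved=288/589

class = fixed-axis compound train [2-stage, 288/589 wanted]
target = 288/589 in lowest terms: an exact hit needs N1·N3 = k·288 and N2·N4 = k·589 for one integer k, every count in [12, 96]; additionally prefer no 1:1 stage (N1 ≠ N2, N3 ≠ N4)
k = 1: N1·N3 = 288 = 12·24, N2·N4 = 589 = 19·31
achieved = 12·24/(19·31) = 288/589; |achieved − target| = 0 ≤ 72/14725 ✓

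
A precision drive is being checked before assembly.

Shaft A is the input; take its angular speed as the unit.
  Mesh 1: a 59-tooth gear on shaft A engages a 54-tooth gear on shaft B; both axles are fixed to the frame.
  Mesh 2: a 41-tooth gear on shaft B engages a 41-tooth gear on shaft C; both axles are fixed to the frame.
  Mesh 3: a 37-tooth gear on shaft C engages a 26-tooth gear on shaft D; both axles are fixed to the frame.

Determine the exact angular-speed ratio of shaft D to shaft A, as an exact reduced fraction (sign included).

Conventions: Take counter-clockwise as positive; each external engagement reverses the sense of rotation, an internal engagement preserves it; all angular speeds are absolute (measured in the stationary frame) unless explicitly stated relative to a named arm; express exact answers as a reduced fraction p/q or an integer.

class = fixed-axis compound train [3 meshes; 3 ratios multiply, 3 sense flips]
mesh 1 [59T→54T]: running ratio 59/54, sense −
mesh 2 [41T→41T]: running ratio 59/54, sense +
mesh 3 [37T→26T]: running ratio 2183/1404, sense −
ω_out/ω_in = -2183/1404

-2183/1404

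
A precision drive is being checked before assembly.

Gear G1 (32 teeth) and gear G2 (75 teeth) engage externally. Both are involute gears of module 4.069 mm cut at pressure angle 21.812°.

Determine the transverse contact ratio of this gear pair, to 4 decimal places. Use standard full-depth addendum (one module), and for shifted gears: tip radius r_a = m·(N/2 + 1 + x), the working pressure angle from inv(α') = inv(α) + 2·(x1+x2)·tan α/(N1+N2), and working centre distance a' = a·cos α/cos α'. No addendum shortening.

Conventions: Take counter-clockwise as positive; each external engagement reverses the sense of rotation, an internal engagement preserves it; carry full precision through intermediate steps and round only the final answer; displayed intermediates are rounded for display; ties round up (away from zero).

class = single-mesh tooth geometry [involute pair 32T × 75T, m = 4.069]
base radii: r_b1 = 60.443076, r_b2 = 141.663460
tip radii: r_a1 = 69.173000, r_a2 = 156.656500
no profile shift: α' = α, a' = a
action lengths: √(r_a1²−r_b1²) = 33.638348, √(r_a2²−r_b2²) = 66.878420
base pitch p_b = π·m·cos α = 11.867970
CR = (33.638348 + 66.878420 − 217.691500·sin 21.81200°)/11.867970 = 1.654101
contact ratio ≈ 1.6541

1.6541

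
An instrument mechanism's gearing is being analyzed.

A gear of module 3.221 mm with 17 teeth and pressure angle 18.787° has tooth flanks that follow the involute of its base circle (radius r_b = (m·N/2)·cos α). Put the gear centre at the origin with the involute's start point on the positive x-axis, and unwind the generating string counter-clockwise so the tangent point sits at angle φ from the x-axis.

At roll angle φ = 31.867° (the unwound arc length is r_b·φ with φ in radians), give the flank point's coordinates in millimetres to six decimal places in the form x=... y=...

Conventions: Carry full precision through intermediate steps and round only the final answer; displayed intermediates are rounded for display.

x=29.624117 y=1.441027

recognized (one wheel, involute flank): single-mesh tooth geometry, m = 3.221, N = 17
pitch radius r_p = m·N/2 = 3.221·17/2 = 27.378500
base radius r_b = r_p·cos α = 27.378500·cos 18.787° = 25.919838
roll angle φ = 31.867° = 0.55618407 rad
x = r_b·(cos φ + φ·sin φ) = 29.624117
y = r_b·(sin φ − φ·cos φ) = 1.441027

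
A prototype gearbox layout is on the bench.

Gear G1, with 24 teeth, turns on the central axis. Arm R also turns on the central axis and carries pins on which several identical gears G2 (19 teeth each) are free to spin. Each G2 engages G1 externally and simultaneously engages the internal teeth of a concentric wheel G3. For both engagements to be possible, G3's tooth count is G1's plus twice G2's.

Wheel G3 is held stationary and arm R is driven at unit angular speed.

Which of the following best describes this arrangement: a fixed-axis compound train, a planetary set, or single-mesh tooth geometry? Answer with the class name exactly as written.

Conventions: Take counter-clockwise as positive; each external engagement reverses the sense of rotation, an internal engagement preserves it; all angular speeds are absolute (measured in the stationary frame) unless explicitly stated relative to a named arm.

class = planetary set [G3 = 24+2·19 = 62; Willis about the carrier]
classification: planetary set

planetary set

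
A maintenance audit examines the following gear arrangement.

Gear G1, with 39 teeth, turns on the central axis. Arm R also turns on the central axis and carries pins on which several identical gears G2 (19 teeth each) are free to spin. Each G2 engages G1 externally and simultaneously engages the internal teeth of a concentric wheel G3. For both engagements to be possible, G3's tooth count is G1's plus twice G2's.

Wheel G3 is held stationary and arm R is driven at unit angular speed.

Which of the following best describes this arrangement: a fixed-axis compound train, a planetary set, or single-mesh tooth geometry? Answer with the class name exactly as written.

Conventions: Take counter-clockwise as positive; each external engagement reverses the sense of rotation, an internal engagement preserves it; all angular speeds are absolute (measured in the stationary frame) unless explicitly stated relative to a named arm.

class = planetary set [G3 = 39+2·19 = 77; Willis about the carrier]
classification: planetary set

planetary set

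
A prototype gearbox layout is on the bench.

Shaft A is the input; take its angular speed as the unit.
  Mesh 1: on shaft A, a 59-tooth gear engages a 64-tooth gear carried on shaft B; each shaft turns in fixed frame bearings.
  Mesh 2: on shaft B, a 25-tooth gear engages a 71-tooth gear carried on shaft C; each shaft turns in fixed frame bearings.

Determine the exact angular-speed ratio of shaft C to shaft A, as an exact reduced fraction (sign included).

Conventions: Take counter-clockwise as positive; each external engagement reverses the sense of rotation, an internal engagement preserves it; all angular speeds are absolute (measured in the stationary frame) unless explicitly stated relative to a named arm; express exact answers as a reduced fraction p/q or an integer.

1475/4544

class = fixed-axis compound train [2 meshes; 2 ratios multiply, 2 sense flips]
mesh 1 [59T→64T]: running ratio 59/64, sense −
mesh 2 [25T→71T]: running ratio 1475/4544, sense +
ω_out/ω_in = 1475/4544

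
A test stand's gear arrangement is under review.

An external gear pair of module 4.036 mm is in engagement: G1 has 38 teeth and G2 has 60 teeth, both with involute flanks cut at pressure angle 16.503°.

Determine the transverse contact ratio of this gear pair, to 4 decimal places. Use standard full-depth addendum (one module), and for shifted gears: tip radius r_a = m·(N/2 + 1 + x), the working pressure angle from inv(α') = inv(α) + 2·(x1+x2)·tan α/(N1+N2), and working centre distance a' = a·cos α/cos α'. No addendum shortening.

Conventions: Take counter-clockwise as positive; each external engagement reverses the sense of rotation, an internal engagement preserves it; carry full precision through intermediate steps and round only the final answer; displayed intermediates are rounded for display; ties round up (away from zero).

1.9569

single-mesh involute tooth geometry (38T engaging 60T at module 4.036)
base radii: r_b1 = 73.524992, r_b2 = 116.092093
tip radii: r_a1 = 80.720000, r_a2 = 125.116000
no profile shift: α' = α, a' = a
action lengths: √(r_a1²−r_b1²) = 33.313570, √(r_a2²−r_b2²) = 46.654469
base pitch p_b = π·m·cos α = 12.157136
CR = (33.313570 + 46.654469 − 197.764000·sin 16.50300°)/12.157136 = 1.956884
contact ratio ≈ 1.9569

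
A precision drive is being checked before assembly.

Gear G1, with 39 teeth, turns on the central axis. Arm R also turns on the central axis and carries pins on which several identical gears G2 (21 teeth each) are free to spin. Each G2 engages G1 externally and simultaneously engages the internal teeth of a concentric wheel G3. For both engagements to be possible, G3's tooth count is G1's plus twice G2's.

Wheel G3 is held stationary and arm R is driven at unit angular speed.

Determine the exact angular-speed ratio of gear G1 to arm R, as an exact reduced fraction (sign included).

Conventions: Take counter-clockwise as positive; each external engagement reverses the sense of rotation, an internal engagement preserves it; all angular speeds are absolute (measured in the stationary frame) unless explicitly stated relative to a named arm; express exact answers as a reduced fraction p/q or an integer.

class = planetary set [G3 = 39+2·21 = 81; Willis about the carrier]
ring teeth: 39 + 2·21 = 81
39(ω_sun−ω_arm) = −81(ω_ring−ω_arm),  ω_ring = 0, ω_arm = 1
ω_sun = 1 − (81/39)(0−1) = 40/13
ω_out/ω_in = 40/13

40/13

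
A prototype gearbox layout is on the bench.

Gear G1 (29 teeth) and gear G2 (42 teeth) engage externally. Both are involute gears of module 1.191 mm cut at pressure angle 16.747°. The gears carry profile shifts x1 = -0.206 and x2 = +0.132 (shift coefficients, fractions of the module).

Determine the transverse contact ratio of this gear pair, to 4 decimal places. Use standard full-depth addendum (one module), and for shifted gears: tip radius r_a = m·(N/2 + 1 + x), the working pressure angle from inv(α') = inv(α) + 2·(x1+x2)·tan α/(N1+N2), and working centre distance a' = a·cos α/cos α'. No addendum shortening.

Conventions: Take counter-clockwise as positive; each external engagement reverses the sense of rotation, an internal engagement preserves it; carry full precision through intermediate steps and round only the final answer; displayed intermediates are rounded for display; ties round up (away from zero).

1.8911

recognized (one external pair, fixed centres): single-mesh tooth geometry, m = 1.191, N1 = 29, N2 = 42
base radii: r_b1 = 16.537039, r_b2 = 23.950195
tip radii: r_a1 = 18.215154, r_a2 = 26.359212
inv(α') = inv(16.747°) + 2·(-0.206+0.132)·tan α/(29+42) = 0.00799120  ⇒  α' = 16.33970°
a' = a·cos α / cos α' = 42.2805·cos 16.747°/cos 16.33970° = 42.191317
action lengths: √(r_a1²−r_b1²) = 7.636633, √(r_a2²−r_b2²) = 11.008916
base pitch p_b = π·m·cos α = 3.582941
CR = (7.636633 + 11.008916 − 42.191317·sin 16.33970°)/3.582941 = 1.891126
contact ratio ≈ 1.8911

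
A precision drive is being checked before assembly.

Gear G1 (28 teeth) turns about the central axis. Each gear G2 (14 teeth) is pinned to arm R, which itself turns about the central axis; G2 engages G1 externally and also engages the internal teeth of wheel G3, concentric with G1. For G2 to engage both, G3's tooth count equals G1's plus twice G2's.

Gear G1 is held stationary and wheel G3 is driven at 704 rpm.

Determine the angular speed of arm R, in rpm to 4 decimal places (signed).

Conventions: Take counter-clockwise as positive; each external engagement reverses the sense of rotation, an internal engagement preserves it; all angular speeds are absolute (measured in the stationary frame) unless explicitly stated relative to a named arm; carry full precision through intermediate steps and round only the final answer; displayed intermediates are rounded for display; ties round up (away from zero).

class = planetary set [G3 = 28+2·14 = 56; Willis about the carrier]
normalise by the input: solve with ω_ring = 1, then scale by 704 rpm
ring teeth: 28 + 2·14 = 56
28(ω_sun−ω_arm) = −56(ω_ring−ω_arm),  ω_sun = 0, ω_ring = 1
28(0−ω_arm) = −56(1−ω_arm)  ⇒  84·ω_arm = 56  ⇒  ω_arm = 2/3
scale: ω_arm = 2/3 × 704 rpm = +469.3333 rpm

+469.3333 rpm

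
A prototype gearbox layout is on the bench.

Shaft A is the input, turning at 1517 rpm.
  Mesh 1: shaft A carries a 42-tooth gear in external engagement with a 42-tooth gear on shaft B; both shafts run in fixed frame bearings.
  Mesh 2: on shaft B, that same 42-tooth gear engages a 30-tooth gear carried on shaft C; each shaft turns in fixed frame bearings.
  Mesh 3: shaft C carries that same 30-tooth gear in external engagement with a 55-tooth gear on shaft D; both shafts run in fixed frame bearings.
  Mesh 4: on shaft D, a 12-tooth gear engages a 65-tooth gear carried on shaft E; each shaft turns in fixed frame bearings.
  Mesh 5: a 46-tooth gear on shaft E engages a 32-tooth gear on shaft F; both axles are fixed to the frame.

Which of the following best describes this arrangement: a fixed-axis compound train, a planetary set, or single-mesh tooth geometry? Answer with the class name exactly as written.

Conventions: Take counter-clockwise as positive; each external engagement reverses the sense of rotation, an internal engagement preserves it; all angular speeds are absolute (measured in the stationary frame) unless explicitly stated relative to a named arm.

recognized (6 fixed axles, 5 meshes): fixed-axis compound train
classification: fixed-axis compound train

fixed-axis compound train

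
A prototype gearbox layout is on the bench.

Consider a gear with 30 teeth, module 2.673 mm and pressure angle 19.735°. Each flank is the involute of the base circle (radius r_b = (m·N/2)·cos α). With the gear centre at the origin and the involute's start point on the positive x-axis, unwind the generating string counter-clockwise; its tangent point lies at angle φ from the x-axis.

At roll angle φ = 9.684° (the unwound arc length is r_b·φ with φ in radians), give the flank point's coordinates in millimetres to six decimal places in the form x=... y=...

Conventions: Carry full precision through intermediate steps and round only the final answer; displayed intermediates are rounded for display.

x=38.275213 y=0.060567

topology: single-mesh involute geometry — m = 2.673, N = 30
pitch radius r_p = m·N/2 = 2.673·30/2 = 40.095000
base radius r_b = r_p·cos α = 40.095000·cos 19.735° = 37.739998
roll angle φ = 9.684° = 0.16901768 rad
x = r_b·(cos φ + φ·sin φ) = 38.275213
y = r_b·(sin φ − φ·cos φ) = 0.060567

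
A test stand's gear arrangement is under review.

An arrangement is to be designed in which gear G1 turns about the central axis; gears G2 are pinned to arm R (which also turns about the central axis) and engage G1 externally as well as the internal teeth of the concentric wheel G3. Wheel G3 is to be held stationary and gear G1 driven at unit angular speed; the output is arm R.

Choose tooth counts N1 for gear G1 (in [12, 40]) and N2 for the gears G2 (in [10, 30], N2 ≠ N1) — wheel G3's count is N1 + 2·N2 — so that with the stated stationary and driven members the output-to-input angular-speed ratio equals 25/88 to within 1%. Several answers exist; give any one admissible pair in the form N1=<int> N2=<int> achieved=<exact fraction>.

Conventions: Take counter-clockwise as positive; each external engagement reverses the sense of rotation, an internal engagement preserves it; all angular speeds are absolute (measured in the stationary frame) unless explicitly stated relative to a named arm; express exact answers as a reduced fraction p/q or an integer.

N1=25 N2=19 achieved=25/88

design class (target 25/88): planetary set
Willis with ω_ring = 0: ω_arm/ω_sun = N1/(N1+N3); set equal to 25/88  ⇒  N3/N1 = 1/(25/88) − 1 = 63/25
N3 = N1 + 2·N2  ⇒  N2/N1 = (N3/N1 − 1)/2 = (63/25 − 1)/2 = 19/25
smallest multiple with N1 ≥ 12 and N2 ≥ 10: k = 1  ⇒  N1 = 1·25 = 25, N2 = 1·19 = 19 (N1 ≤ 40, N2 ≤ 30, N2 ≠ N1 ✓), N3 = 25 + 2·19 = 63
check: N1/(N1+N3) with N1 = 25, N3 = 63 gives 25/88; |achieved − target| = 0 ≤ 1/352 ✓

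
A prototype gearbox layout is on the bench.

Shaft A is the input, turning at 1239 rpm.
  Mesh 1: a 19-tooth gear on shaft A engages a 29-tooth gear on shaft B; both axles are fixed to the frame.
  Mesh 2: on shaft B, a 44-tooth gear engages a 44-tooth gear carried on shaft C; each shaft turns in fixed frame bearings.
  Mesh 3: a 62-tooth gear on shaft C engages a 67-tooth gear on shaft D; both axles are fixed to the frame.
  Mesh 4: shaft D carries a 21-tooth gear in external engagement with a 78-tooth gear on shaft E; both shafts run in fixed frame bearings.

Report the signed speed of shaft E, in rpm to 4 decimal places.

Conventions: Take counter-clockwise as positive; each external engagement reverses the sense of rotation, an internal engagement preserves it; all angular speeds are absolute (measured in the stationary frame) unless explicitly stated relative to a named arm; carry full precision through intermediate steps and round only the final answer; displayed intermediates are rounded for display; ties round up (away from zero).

+202.2407 rpm

recognized (5 fixed axles, 4 meshes): fixed-axis compound train
mesh 1 [19T→29T]: ω = 1239.0000×19/29 = 811.7586 rpm, sense flips to −
mesh 2 [44T→44T]: ω = 811.7586×44/44 = 811.7586 rpm, sense flips to +
mesh 3 [62T→67T]: ω = 811.7586×62/67 = 751.1796 rpm, sense flips to −
mesh 4 [21T→78T]: ω = 751.1796×21/78 = 202.2407 rpm, sense flips to +
signed output speed = +202.2407 rpm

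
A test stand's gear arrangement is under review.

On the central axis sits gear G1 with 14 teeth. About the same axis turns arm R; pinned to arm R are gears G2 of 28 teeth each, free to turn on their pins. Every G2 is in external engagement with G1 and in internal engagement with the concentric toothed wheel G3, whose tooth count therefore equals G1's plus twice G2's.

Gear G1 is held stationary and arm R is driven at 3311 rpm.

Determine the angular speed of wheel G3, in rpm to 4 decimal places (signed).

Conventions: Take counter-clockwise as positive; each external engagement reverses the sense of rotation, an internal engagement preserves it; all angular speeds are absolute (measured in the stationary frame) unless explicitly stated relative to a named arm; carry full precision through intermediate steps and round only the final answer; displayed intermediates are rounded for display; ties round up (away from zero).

+3973.2000 rpm

planetary set (14T centre, 28T on arm, 70T internal) — Willis relation
normalise by the input: solve with ω_arm = 1, then scale by 3311 rpm
ring teeth: 14 + 2·28 = 70
14(ω_sun−ω_arm) = −70(ω_ring−ω_arm),  ω_sun = 0, ω_arm = 1
ω_ring = 1 − (14/70)(0−1) = 6/5
scale: ω_ring = 6/5 × 3311 rpm = +3973.2000 rpm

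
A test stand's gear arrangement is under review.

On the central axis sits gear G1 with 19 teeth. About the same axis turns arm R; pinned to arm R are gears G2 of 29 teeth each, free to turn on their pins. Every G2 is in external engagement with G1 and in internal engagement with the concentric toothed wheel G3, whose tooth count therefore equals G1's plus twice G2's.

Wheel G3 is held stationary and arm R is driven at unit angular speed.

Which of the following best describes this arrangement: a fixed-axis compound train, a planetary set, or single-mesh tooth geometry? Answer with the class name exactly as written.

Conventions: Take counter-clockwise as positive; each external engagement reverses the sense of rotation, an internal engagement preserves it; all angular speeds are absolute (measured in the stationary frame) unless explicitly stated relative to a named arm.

planetary set

topology: planetary set — G1 19T / G2 29T / G3 77T, arm = carrier (Willis)
classification: planetary set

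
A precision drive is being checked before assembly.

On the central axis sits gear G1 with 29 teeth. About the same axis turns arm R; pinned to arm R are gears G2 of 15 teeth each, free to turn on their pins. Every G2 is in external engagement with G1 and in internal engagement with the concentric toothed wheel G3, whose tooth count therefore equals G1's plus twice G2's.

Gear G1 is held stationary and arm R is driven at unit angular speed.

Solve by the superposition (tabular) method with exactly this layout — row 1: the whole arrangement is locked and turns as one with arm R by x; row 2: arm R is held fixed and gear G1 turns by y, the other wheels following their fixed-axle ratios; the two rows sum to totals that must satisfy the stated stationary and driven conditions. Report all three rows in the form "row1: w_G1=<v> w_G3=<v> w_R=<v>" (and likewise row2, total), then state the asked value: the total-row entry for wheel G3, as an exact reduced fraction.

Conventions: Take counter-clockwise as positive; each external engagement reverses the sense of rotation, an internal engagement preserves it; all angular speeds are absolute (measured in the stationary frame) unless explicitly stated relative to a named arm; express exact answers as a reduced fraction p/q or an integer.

row1: w_G1=1 w_G3=1 w_R=1
row2: w_G1=-1 w_G3=29/59 w_R=0
total: w_G1=0 w_G3=88/59 w_R=1
asked value: 88/59

topology: planetary set — G1 29T / G2 15T / G3 59T, arm = carrier (Willis)
row 1 (train locked, turned with arm): all members turn x
row 2: sun turns y, ring = −(29/59)·y, arm 0
boundary: total ω_sun = x + y = 0 and total ω_arm = x = 1  ⇒  y = -1, x = 1
row 2 ring = −(29/59)·(-1) = 29/59
totals (row 1 + row 2): sun 1 + (-1) = 0, ring 1 + 29/59 = 88/59, arm 1 + 0 = 1
asked cell (total, ring) = 88/59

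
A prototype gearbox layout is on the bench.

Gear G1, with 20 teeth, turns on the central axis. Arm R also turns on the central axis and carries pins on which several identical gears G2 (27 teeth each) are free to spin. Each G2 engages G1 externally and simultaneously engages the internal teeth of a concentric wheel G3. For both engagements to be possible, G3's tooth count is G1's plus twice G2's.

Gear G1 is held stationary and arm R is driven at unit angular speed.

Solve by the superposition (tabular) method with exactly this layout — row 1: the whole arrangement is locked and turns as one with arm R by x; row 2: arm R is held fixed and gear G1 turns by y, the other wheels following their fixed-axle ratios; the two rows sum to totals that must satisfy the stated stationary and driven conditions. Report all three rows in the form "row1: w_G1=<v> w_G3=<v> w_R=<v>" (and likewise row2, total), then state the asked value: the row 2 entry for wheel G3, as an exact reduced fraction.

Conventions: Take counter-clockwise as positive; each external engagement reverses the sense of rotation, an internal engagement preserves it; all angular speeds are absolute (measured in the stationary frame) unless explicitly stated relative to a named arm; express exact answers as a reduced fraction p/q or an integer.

row1: w_G1=1 w_G3=1 w_R=1
row2: w_G1=-1 w_G3=10/37 w_R=0
total: w_G1=0 w_G3=47/37 w_R=1
asked value: 10/37

recognized (axles ride arm R): planetary set, 20/27/74 teeth
row 1 — lock + rotate with arm: ω_sun = ω_ring = ω_arm = x
row 2 — arm fixed, fixed-axis ratios: sun y, ring −(20/74)·y, arm 0
boundary: total ω_sun = x + y = 0 and total ω_arm = x = 1  ⇒  y = -1, x = 1
row 2 ring = −(20/74)·(-1) = 10/37
totals (row 1 + row 2): sun 1 + (-1) = 0, ring 1 + 10/37 = 47/37, arm 1 + 0 = 1
asked cell (row2, ring) = 10/37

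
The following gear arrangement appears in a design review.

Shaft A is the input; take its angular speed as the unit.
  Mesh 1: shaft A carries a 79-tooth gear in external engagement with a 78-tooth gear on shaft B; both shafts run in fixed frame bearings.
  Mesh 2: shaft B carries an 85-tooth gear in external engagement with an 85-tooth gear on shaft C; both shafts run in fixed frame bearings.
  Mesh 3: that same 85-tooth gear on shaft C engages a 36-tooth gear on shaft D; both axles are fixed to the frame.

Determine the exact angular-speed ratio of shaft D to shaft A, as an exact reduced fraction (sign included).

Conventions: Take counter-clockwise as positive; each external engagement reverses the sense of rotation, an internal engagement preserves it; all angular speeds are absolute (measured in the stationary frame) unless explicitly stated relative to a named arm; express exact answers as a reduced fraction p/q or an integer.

class = fixed-axis compound train [3 meshes; 3 ratios multiply, 3 sense flips]
mesh 1 [79T→78T]: running ratio 79/78, sense −
mesh 2 [85T→85T]: running ratio 79/78, sense +
mesh 3 [85T→36T]: running ratio 6715/2808, sense −
ω_out/ω_in = -6715/2808

-6715/2808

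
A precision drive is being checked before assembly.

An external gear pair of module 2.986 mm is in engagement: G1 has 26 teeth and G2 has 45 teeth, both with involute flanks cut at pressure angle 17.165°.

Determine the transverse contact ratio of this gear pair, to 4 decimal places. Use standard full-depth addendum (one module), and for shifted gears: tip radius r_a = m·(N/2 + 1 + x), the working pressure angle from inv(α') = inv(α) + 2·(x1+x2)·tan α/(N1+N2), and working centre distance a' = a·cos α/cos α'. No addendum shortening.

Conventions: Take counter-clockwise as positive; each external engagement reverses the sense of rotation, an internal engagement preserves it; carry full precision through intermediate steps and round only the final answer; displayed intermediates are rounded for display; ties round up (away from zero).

single-mesh involute tooth geometry (26T engaging 45T at module 2.986)
base radii: r_b1 = 37.089001, r_b2 = 64.192501
tip radii: r_a1 = 41.804000, r_a2 = 70.171000
no profile shift: α' = α, a' = a
action lengths: √(r_a1²−r_b1²) = 19.286795, √(r_a2²−r_b2²) = 28.342408
base pitch p_b = π·m·cos α = 8.962964
CR = (19.286795 + 28.342408 − 106.003000·sin 17.16500°)/8.962964 = 1.823629
contact ratio ≈ 1.8236

1.8236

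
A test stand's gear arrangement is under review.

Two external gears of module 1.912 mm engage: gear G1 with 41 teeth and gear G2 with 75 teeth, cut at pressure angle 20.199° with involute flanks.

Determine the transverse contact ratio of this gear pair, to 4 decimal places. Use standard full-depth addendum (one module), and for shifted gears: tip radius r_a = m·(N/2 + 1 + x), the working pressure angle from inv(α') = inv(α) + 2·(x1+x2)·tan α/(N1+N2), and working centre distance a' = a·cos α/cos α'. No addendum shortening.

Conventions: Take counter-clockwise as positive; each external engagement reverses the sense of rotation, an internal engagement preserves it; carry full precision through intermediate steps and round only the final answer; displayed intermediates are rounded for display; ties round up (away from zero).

1.7569

single-mesh involute tooth geometry (41T engaging 75T at module 1.912)
base radii: r_b1 = 36.785409, r_b2 = 67.290382
tip radii: r_a1 = 41.108000, r_a2 = 73.612000
no profile shift: α' = α, a' = a
action lengths: √(r_a1²−r_b1²) = 18.349424, √(r_a2²−r_b2²) = 29.845118
base pitch p_b = π·m·cos α = 5.637306
CR = (18.349424 + 29.845118 − 110.896000·sin 20.19900°)/5.637306 = 1.756898
contact ratio ≈ 1.7569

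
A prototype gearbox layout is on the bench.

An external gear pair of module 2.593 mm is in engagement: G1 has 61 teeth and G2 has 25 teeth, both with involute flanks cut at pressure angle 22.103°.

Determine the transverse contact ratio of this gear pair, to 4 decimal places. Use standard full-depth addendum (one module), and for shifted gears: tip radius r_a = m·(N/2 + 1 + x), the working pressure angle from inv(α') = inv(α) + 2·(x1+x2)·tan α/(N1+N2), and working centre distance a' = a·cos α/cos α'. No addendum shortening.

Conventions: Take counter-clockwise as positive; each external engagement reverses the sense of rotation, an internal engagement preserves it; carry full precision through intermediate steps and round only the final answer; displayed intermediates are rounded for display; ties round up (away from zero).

single-mesh involute tooth geometry (61T engaging 25T at module 2.593)
base radii: r_b1 = 73.274349, r_b2 = 30.030471
tip radii: r_a1 = 81.679500, r_a2 = 35.005500
no profile shift: α' = α, a' = a
action lengths: √(r_a1²−r_b1²) = 36.088926, √(r_a2²−r_b2²) = 17.987659
base pitch p_b = π·m·cos α = 7.547480
CR = (36.088926 + 17.987659 − 111.499000·sin 22.10300°)/7.547480 = 1.606171
contact ratio ≈ 1.6062

1.6062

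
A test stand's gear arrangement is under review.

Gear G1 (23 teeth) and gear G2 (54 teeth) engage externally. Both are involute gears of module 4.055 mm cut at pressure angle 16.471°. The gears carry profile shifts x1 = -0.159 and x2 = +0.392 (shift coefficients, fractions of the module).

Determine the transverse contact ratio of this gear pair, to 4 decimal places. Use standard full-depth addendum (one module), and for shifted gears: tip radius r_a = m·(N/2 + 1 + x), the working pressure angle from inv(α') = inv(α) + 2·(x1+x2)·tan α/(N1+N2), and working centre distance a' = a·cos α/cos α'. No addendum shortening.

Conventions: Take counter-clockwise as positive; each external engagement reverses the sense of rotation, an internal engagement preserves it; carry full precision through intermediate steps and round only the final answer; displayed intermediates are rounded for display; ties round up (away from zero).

class = single-mesh tooth geometry [involute pair 23T × 54T, m = 4.055]
base radii: r_b1 = 44.718859, r_b2 = 104.992104
tip radii: r_a1 = 50.042755, r_a2 = 115.129560
inv(α') = inv(16.471°) + 2·(-0.159+0.392)·tan α/(23+54) = 0.00997918  ⇒  α' = 17.56487°
a' = a·cos α / cos α' = 156.1175·cos 16.471°/cos 17.56487° = 157.032467
action lengths: √(r_a1²−r_b1²) = 22.461099, √(r_a2²−r_b2²) = 47.238477
base pitch p_b = π·m·cos α = 12.216386
CR = (22.461099 + 47.238477 − 157.032467·sin 17.56487°)/12.216386 = 1.826191
contact ratio ≈ 1.8262

1.8262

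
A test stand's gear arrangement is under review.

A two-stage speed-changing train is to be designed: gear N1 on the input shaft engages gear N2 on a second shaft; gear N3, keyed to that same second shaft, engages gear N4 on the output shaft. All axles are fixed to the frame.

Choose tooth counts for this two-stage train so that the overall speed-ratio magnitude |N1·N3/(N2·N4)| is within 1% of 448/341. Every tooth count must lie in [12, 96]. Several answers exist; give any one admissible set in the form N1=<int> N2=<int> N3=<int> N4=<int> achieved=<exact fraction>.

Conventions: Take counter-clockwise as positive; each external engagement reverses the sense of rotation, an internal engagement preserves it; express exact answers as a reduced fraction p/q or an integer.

design class (target 448/341): fixed-axis compound train
target = 448/341 in lowest terms: an exact hit needs N1·N3 = k·448 and N2·N4 = k·341 for one integer k, every count in [12, 96]; additionally prefer no 1:1 stage (N1 ≠ N2, N3 ≠ N4)
k = 1: no 1:1-free in-range split of k·448 and k·341 into factor pairs; take k = 2
k = 2: N1·N3 = 896 = 14·64, N2·N4 = 682 = 22·31
achieved = 14·64/(22·31) = 448/341; |achieved − target| = 0 ≤ 112/8525 ✓

N1=14 N2=22 N3=64 N4=31 achieved=448/341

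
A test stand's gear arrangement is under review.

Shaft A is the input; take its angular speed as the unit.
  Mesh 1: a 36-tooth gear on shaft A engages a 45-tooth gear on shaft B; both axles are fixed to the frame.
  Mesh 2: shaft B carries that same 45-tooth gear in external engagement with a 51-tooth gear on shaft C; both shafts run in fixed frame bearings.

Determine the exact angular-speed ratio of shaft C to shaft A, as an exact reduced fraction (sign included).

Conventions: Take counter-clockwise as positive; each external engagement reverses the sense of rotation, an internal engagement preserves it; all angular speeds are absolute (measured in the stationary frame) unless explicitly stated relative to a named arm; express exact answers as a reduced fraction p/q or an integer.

class = fixed-axis compound train [2 meshes; 2 ratios multiply, 2 sense flips]
mesh 1 [36T→45T]: running ratio 4/5, sense −
mesh 2 [45T→51T]: running ratio 12/17, sense +
ω_out/ω_in = 12/17

12/17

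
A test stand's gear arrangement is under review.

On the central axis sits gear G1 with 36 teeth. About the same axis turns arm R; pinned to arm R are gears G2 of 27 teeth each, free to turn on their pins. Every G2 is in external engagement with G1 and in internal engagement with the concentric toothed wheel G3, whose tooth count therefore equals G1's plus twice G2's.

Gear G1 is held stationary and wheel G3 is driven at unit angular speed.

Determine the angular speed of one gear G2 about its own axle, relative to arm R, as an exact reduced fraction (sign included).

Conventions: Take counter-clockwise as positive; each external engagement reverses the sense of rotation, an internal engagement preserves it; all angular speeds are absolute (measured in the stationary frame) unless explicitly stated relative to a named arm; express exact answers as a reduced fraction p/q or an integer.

20/21

class = planetary set [G3 = 36+2·27 = 90; Willis about the carrier]
ring teeth: 36 + 2·27 = 90
36(ω_sun−ω_arm) = −90(ω_ring−ω_arm),  ω_sun = 0, ω_ring = 1
36(0−ω_arm) = −90(1−ω_arm)  ⇒  126·ω_arm = 90  ⇒  ω_arm = 5/7
sun–planet mesh: 36·(0−5/7) = −27·(ω_p−ω_arm)  ⇒  ω_p−ω_arm = 20/21
exact speed ratio = 20/21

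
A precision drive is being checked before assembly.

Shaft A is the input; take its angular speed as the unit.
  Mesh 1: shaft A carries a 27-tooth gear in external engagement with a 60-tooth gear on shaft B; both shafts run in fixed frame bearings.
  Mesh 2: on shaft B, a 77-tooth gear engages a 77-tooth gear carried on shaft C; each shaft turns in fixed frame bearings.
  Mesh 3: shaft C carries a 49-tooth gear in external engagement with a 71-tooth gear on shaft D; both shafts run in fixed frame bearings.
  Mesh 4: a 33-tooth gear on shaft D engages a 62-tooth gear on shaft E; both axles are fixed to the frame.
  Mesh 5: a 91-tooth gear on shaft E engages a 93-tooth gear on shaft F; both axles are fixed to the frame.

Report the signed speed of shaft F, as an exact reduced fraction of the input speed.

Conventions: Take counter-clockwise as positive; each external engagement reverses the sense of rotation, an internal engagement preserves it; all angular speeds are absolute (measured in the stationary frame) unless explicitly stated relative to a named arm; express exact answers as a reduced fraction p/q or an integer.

-441441/2729240

5-mesh fixed-axis compound train (all bearings frame-fixed)
mesh 1 [27T→60T]: |ω|/ω_in = 1×27/60 = 9/20, sense flips to −
mesh 2 [77T→77T]: |ω|/ω_in = (9/20)×77/77 = 9/20, sense flips to +
mesh 3 [49T→71T]: |ω|/ω_in = (9/20)×49/71 = 441/1420, sense flips to −
mesh 4 [33T→62T]: |ω|/ω_in = (441/1420)×33/62 = 14553/88040, sense flips to +
mesh 5 [91T→93T]: |ω|/ω_in = (14553/88040)×91/93 = 441441/2729240, sense flips to −
signed output speed (× input speed) = -441441/2729240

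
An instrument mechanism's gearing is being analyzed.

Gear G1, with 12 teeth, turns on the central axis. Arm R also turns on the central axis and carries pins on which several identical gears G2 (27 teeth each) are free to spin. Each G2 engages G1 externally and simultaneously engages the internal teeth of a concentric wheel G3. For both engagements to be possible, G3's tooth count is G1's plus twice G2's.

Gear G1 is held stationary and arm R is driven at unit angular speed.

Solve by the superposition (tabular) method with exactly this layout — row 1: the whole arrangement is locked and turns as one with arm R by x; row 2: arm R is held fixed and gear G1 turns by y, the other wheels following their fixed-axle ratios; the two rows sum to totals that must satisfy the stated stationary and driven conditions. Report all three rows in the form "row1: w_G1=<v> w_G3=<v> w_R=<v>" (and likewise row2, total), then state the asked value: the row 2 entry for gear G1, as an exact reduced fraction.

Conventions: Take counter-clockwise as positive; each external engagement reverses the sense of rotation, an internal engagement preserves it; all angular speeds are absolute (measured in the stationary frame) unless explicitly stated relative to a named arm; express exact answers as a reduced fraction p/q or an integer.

row1: w_G1=1 w_G3=1 w_R=1
row2: w_G1=-1 w_G3=2/11 w_R=0
total: w_G1=0 w_G3=13/11 w_R=1
asked value: -1

recognized (axles ride arm R): planetary set, 12/27/66 teeth
row 1: whole set turns with the arm by x
row 2: sun turns y, ring = −(12/66)·y, arm 0
boundary: total ω_sun = x + y = 0 and total ω_arm = x = 1  ⇒  y = -1, x = 1
row 2 ring = −(12/66)·(-1) = 2/11
totals (row 1 + row 2): sun 1 + (-1) = 0, ring 1 + 2/11 = 13/11, arm 1 + 0 = 1
asked cell (row2, sun) = -1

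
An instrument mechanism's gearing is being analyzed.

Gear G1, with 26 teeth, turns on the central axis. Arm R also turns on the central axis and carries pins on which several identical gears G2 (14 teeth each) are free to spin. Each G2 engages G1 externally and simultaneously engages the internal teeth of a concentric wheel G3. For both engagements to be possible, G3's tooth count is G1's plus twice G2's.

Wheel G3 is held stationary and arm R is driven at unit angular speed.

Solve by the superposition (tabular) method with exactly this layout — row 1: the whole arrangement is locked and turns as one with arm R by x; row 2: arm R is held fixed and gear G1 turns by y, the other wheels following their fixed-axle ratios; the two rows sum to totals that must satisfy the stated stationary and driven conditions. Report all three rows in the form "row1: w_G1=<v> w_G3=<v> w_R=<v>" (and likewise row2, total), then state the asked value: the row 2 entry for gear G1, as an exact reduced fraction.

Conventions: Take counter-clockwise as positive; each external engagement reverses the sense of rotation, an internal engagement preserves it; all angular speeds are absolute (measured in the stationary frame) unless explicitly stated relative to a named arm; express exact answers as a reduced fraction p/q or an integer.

row1: w_G1=1 w_G3=1 w_R=1
row2: w_G1=27/13 w_G3=-1 w_R=0
total: w_G1=40/13 w_G3=0 w_R=1
asked value: 27/13

planetary set (26T centre, 14T on arm, 54T internal) — Willis relation
superposition row 1 [locked train]: every member turns x
row 2: sun turns y, ring = −(26/54)·y, arm 0
boundary: total ω_ring = x − (26/54)·y = 0 and total ω_arm = x = 1  ⇒  y = 27/13, x = 1
row 2 ring = −(26/54)·27/13 = -1
totals (row 1 + row 2): sun 1 + 27/13 = 40/13, ring 1 + (-1) = 0, arm 1 + 0 = 1
asked cell (row2, sun) = 27/13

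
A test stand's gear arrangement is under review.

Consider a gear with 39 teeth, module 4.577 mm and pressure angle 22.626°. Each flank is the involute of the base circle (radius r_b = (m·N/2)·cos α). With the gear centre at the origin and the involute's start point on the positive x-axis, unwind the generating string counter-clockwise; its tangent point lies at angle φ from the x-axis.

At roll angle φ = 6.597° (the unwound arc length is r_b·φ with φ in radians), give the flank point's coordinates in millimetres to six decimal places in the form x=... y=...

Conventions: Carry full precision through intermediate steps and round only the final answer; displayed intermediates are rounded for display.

recognized (one wheel, involute flank): single-mesh tooth geometry, m = 4.577, N = 39
pitch radius r_p = m·N/2 = 4.577·39/2 = 89.251500
base radius r_b = r_p·cos α = 89.251500·cos 22.626° = 82.382324
roll angle φ = 6.597° = 0.11513937 rad
x = r_b·(cos φ + φ·sin φ) = 82.926590
y = r_b·(sin φ − φ·cos φ) = 0.041861

x=82.926590 y=0.041861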